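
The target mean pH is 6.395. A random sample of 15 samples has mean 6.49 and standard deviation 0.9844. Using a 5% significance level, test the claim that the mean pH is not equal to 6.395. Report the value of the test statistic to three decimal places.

0.374

H0: μ = 6.395; H1: μ ≠ 6.395 (one-sample t-test, two-sided).
t = (x̄ − μ₀)/(s/√n) = (6.49 − 6.395)/(0.9844/√15) = 0.374
df = n − 1 = 14
Two-sided p-value ≈ 0.714
Since p ≈ 0.714 > α = 0.05, fail to reject H0; the evidence is not statistically significant.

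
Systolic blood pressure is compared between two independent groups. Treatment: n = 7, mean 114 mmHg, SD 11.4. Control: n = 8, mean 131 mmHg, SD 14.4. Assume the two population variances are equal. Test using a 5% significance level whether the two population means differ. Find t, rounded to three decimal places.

Let group 1 = treatment, group 2 = control. H0: μ_1 = μ_2; H1: μ_1 ≠ μ_2 (two-sample pooled-variance t-test, two-sided).
s_p² = [(7−1)·11.4² + (8−1)·14.4²]/(7+8−2) = 171.637
t = (114 − 131)/√[171.637·(1/7 + 1/8)] = -2.507
df = n₁ + n₂ − 2 = 13
Two-sided p-value ≈ 0.026
Since p ≈ 0.026 < α = 0.05, reject H0; the data support H1.

-2.507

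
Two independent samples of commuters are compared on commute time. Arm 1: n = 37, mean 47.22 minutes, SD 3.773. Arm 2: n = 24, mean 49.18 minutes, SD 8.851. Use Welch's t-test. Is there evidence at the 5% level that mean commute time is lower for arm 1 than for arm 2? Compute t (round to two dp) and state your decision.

t = -1.03; fail to reject H0

Let group 1 = arm 1, group 2 = arm 2. H0: μ_1 = μ_2; H1: μ_1 < μ_2 (Welch's two-sample t-test, left-tailed).
t = (x̄_1 − x̄_2)/√(s_1²/n_1 + s_2²/n_2) = (47.22 − 49.18)/√(3.773²/37 + 8.851²/24) = -1.03
Welch–Satterthwaite df ≈ 28.49
p-value = P(T ≤ -1.03) ≈ 0.157
Since p ≈ 0.157 > α = 0.05, fail to reject H0; the data do not provide sufficient evidence against H0.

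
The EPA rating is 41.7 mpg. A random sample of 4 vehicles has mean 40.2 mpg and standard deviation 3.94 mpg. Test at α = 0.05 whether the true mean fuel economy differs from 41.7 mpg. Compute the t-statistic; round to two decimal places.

H0: μ = 41.7; H1: μ ≠ 41.7 (one-sample t-test, two-sided).
t = (x̄ − μ₀)/(s/√n) = (40.2 − 41.7)/(3.94/√4) = -0.76
df = n − 1 = 3
Two-sided p-value ≈ 0.5018
Since p ≈ 0.5018 > α = 0.05, fail to reject H0; the evidence is not statistically significant.

-0.76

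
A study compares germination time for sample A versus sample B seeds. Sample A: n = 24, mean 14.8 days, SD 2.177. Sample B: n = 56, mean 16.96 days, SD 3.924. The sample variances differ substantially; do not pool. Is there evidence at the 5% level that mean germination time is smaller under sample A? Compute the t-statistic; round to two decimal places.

-3.14

Let group 1 = sample A, group 2 = sample B. H0: μ_1 = μ_2; H1: μ_1 < μ_2 (Welch's two-sample t-test, left-tailed).
t = (x̄_1 − x̄_2)/√(s_1²/n_1 + s_2²/n_2) = (14.8 − 16.96)/√(2.177²/24 + 3.924²/56) = -3.14
Welch–Satterthwaite df ≈ 72.70
p-value = P(T ≤ -3.14) ≈ 0.0012
Since p ≈ 0.0012 < α = 0.05, reject H0; the data support H1.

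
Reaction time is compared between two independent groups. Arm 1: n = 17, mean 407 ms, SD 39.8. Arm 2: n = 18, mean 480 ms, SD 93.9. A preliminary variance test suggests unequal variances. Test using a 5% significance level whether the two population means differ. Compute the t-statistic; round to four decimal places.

Let group 1 = arm 1, group 2 = arm 2. H0: μ_1 = μ_2; H1: μ_1 ≠ μ_2 (Welch's two-sample t-test, two-sided).
t = (x̄_1 − x̄_2)/√(s_1²/n_1 + s_2²/n_2) = (407 − 480)/√(39.8²/17 + 93.9²/18) = -3.0233
Welch–Satterthwaite df ≈ 23.19
Two-sided p-value ≈ 0.006
Since p ≈ 0.006 < α = 0.05, reject H0; the data support H1.

-3.0233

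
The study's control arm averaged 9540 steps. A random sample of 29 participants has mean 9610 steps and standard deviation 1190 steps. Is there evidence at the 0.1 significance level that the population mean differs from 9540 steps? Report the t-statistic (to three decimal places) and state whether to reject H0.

H0: μ = 9540; H1: μ ≠ 9540 (one-sample t-test, two-sided).
t = (x̄ − μ₀)/(s/√n) = (9610 − 9540)/(1190/√29) = 0.317
df = n − 1 = 28
Two-sided p-value ≈ 0.7538
Since p ≈ 0.7538 > α = 0.1, fail to reject H0; the evidence is not statistically significant.

t = 0.317; fail to reject H0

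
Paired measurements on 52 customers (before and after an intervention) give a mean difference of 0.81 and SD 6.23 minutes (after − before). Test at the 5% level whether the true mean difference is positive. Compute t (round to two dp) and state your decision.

t = 0.94; fail to reject H0

H0: μ_d = 0; H1: μ_d > 0 (paired t-test on the differences, right-tailed).
t = d̄/(s_d/√n) = 0.81/(6.23/√52) = 0.94
df = n − 1 = 51
p-value = P(T ≥ 0.94) ≈ 0.1764
Since p ≈ 0.1764 > α = 0.05, fail to reject H0; the evidence is not statistically significant.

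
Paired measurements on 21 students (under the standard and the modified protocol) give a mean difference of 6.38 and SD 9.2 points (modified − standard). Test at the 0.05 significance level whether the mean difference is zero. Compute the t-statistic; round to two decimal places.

H0: μ_d = 0; H1: μ_d ≠ 0 (paired t-test on the differences, two-sided).
t = d̄/(s_d/√n) = 6.38/(9.2/√21) = 3.18
df = n − 1 = 20
Two-sided p-value ≈ 0.005
Since p ≈ 0.005 < α = 0.05, reject H0; the data support H1.

3.18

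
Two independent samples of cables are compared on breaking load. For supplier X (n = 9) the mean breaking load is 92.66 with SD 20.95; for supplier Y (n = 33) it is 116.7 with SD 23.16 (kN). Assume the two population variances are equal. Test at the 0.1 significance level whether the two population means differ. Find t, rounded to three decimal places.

Let group 1 = supplier X, group 2 = supplier Y. H0: μ_1 = μ_2; H1: μ_1 ≠ μ_2 (two-sample pooled-variance t-test, two-sided).
s_p² = [(9−1)·20.95² + (33−1)·23.16²]/(9+33−2) = 516.889
t = (92.66 − 116.7)/√[516.889·(1/9 + 1/33)] = -2.812
df = n₁ + n₂ − 2 = 40
Two-sided p-value ≈ 0.008
Since p ≈ 0.008 < α = 0.1, reject H0; the data support H1.

-2.812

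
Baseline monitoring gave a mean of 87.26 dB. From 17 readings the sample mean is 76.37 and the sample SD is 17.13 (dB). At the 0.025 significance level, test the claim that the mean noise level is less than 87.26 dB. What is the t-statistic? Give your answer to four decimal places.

-2.6212

H0: μ = 87.26; H1: μ < 87.26 (one-sample t-test, left-tailed).
t = (x̄ − μ₀)/(s/√n) = (76.37 − 87.26)/(17.13/√17) = -2.6212
df = n − 1 = 16
p-value = P(T ≤ -2.6212) ≈ 0.0093
Since p ≈ 0.0093 < α = 0.025, reject H0; the data support H1.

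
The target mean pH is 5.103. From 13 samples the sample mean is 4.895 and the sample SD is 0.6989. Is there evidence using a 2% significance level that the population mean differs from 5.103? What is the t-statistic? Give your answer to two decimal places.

H0: μ = 5.103; H1: μ ≠ 5.103 (one-sample t-test, two-sided).
t = (x̄ − μ₀)/(s/√n) = (4.895 − 5.103)/(0.6989/√13) = -1.07
df = n − 1 = 12
Two-sided p-value ≈ 0.304
Since p ≈ 0.304 > α = 0.02, fail to reject H0; the data do not provide sufficient evidence against H0.

-1.07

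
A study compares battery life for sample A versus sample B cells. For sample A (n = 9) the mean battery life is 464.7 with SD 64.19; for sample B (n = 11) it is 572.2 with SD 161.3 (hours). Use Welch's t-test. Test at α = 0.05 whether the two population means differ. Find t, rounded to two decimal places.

Let group 1 = sample A, group 2 = sample B. H0: μ_1 = μ_2; H1: μ_1 ≠ μ_2 (Welch's two-sample t-test, two-sided).
t = (x̄_1 − x̄_2)/√(s_1²/n_1 + s_2²/n_2) = (464.7 − 572.2)/√(64.19²/9 + 161.3²/11) = -2.02
Welch–Satterthwaite df ≈ 13.61
Two-sided p-value ≈ 0.0631
Since p ≈ 0.0631 > α = 0.05, fail to reject H0; the data do not provide sufficient evidence against H0.

-2.02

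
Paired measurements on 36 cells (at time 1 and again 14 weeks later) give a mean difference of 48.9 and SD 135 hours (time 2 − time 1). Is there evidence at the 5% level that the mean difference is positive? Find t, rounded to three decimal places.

H0: μ_d = 0; H1: μ_d > 0 (paired t-test on the differences, right-tailed).
t = d̄/(s_d/√n) = 48.9/(135/√36) = 2.173
df = n − 1 = 35
p-value = P(T ≥ 2.173) ≈ 0.0183
Since p ≈ 0.0183 < α = 0.05, reject H0; the evidence is statistically significant.

2.173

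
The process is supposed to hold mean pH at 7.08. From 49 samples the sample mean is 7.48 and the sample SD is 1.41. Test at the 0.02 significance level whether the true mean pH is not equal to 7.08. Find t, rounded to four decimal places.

1.9858

H0: μ = 7.08; H1: μ ≠ 7.08 (one-sample t-test, two-sided).
t = (x̄ − μ₀)/(s/√n) = (7.48 − 7.08)/(1.41/√49) = 1.9858
df = n − 1 = 48
Two-sided p-value ≈ 0.053
Since p ≈ 0.053 > α = 0.02, fail to reject H0; the evidence is not statistically significant.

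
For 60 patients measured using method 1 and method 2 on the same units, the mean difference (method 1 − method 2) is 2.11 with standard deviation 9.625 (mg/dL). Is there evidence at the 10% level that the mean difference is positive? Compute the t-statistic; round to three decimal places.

1.698

H0: μ_d = 0; H1: μ_d > 0 (paired t-test on the differences, right-tailed).
t = d̄/(s_d/√n) = 2.11/(9.625/√60) = 1.698
df = n − 1 = 59
p-value = P(T ≥ 1.698) ≈ 0.0474
Since p ≈ 0.0474 < α = 0.1, reject H0; the evidence is statistically significant.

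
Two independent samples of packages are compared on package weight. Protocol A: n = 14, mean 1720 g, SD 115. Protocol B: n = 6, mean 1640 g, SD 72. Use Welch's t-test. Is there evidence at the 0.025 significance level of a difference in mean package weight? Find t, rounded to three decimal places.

Let group 1 = protocol A, group 2 = protocol B. H0: μ_1 = μ_2; H1: μ_1 ≠ μ_2 (Welch's two-sample t-test, two-sided).
t = (x̄_1 − x̄_2)/√(s_1²/n_1 + s_2²/n_2) = (1720 − 1640)/√(115²/14 + 72²/6) = 1.881
Welch–Satterthwaite df ≈ 15.01
Two-sided p-value ≈ 0.080
Since p ≈ 0.080 > α = 0.025, fail to reject H0; the data do not provide sufficient evidence against H0.

1.881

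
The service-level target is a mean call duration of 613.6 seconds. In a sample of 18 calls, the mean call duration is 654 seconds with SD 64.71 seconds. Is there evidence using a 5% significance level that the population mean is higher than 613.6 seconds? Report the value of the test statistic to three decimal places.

2.649

H0: μ = 613.6; H1: μ > 613.6 (one-sample t-test, right-tailed).
t = (x̄ − μ₀)/(s/√n) = (654 − 613.6)/(64.71/√18) = 2.649
df = n − 1 = 17
p-value = P(T ≥ 2.649) ≈ 0.008
Since p ≈ 0.008 < α = 0.05, reject H0; the evidence is statistically significant.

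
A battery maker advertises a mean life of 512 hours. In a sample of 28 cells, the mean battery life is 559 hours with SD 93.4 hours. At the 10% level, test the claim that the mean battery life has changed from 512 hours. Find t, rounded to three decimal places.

2.663

H0: μ = 512; H1: μ ≠ 512 (one-sample t-test, two-sided).
t = (x̄ − μ₀)/(s/√n) = (559 − 512)/(93.4/√28) = 2.663
df = n − 1 = 27
Two-sided p-value ≈ 0.013
Since p ≈ 0.013 < α = 0.1, reject H0; the evidence is statistically significant.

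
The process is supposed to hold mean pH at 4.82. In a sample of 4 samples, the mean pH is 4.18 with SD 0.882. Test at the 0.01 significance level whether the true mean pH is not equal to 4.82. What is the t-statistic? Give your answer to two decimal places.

H0: μ = 4.82; H1: μ ≠ 4.82 (one-sample t-test, two-sided).
t = (x̄ − μ₀)/(s/√n) = (4.18 − 4.82)/(0.882/√4) = -1.45
df = n − 1 = 3
Two-sided p-value ≈ 0.2426
Since p ≈ 0.2426 > α = 0.01, fail to reject H0; the evidence is not statistically significant.

-1.45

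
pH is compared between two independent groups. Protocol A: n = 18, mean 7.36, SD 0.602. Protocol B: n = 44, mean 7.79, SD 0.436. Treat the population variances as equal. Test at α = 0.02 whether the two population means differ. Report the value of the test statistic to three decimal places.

Let group 1 = protocol A, group 2 = protocol B. H0: μ_1 = μ_2; H1: μ_1 ≠ μ_2 (two-sample pooled-variance t-test, two-sided).
s_p² = [(18−1)·0.602² + (44−1)·0.436²]/(18+44−2) = 0.238917
t = (7.36 − 7.79)/√[0.238917·(1/18 + 1/44)] = -3.144
df = n₁ + n₂ − 2 = 60
Two-sided p-value ≈ 0.003
Since p ≈ 0.003 < α = 0.02, reject H0; the evidence is statistically significant.

-3.144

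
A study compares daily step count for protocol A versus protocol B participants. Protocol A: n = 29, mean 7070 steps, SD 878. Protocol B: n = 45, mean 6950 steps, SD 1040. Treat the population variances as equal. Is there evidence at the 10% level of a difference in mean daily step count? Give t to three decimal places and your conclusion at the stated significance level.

Let group 1 = protocol A, group 2 = protocol B. H0: μ_1 = μ_2; H1: μ_1 ≠ μ_2 (two-sample pooled-variance t-test, two-sided).
s_p² = [(29−1)·878² + (45−1)·1040²]/(29+45−2) = 960766
t = (7070 − 6950)/√[960766·(1/29 + 1/45)] = 0.514
df = n₁ + n₂ − 2 = 72
Two-sided p-value ≈ 0.6087
Since p ≈ 0.6087 > α = 0.1, fail to reject H0; the evidence is not statistically significant.

t = 0.514; fail to reject H0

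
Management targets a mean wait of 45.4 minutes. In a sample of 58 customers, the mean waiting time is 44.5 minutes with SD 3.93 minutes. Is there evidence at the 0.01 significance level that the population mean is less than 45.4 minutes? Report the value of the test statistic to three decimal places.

-1.744

H0: μ = 45.4; H1: μ < 45.4 (one-sample t-test, left-tailed).
t = (x̄ − μ₀)/(s/√n) = (44.5 − 45.4)/(3.93/√58) = -1.744
df = n − 1 = 57
p-value = P(T ≤ -1.744) ≈ 0.043
Since p ≈ 0.043 > α = 0.01, fail to reject H0; the evidence is not statistically significant.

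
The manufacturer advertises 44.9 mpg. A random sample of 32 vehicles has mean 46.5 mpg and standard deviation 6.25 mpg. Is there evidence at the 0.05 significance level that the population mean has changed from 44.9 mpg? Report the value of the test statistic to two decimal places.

1.45

H0: μ = 44.9; H1: μ ≠ 44.9 (one-sample t-test, two-sided).
t = (x̄ − μ₀)/(s/√n) = (46.5 − 44.9)/(6.25/√32) = 1.45
df = n − 1 = 31
Two-sided p-value ≈ 0.158
Since p ≈ 0.158 > α = 0.05, fail to reject H0; the data do not provide sufficient evidence against H0.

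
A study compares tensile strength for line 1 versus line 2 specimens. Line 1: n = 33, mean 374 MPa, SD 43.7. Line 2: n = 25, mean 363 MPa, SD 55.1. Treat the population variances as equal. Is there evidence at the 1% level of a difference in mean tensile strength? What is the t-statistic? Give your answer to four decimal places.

Let group 1 = line 1, group 2 = line 2. H0: μ_1 = μ_2; H1: μ_1 ≠ μ_2 (two-sample pooled-variance t-test, two-sided).
s_p² = [(33−1)·43.7² + (25−1)·55.1²]/(33+25−2) = 2392.4
t = (374 − 363)/√[2392.4·(1/33 + 1/25)] = 0.8482
df = n₁ + n₂ − 2 = 56
Two-sided p-value ≈ 0.400
Since p ≈ 0.400 > α = 0.01, fail to reject H0; the evidence is not statistically significant.

0.8482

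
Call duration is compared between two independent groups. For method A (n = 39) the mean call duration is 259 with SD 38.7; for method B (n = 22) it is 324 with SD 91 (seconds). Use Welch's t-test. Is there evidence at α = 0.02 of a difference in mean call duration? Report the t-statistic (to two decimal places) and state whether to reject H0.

Let group 1 = method A, group 2 = method B. H0: μ_1 = μ_2; H1: μ_1 ≠ μ_2 (Welch's two-sample t-test, two-sided).
t = (x̄_1 − x̄_2)/√(s_1²/n_1 + s_2²/n_2) = (259 − 324)/√(38.7²/39 + 91²/22) = -3.19
Welch–Satterthwaite df ≈ 25.36
Two-sided p-value ≈ 0.004
Since p ≈ 0.004 < α = 0.02, reject H0; the data support H1.

t = -3.19; reject H0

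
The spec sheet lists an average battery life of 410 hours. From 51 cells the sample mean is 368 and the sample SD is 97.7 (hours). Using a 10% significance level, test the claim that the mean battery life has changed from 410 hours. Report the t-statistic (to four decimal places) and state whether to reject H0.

t = -3.0700; reject H0

H0: μ = 410; H1: μ ≠ 410 (one-sample t-test, two-sided).
t = (x̄ − μ₀)/(s/√n) = (368 − 410)/(97.7/√51) = -3.0700
df = n − 1 = 50
Two-sided p-value ≈ 0.003
Since p ≈ 0.003 < α = 0.1, reject H0; the evidence is statistically significant.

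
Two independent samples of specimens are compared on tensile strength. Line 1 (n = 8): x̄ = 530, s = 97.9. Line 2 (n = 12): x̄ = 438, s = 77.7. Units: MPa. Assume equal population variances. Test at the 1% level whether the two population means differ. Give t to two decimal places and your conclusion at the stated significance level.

t = 2.34; fail to reject H0

Let group 1 = line 1, group 2 = line 2. H0: μ_1 = μ_2; H1: μ_1 ≠ μ_2 (two-sample pooled-variance t-test, two-sided).
s_p² = [(8−1)·97.9² + (12−1)·77.7²]/(8+12−2) = 7416.73
t = (530 − 438)/√[7416.73·(1/8 + 1/12)] = 2.34
df = n₁ + n₂ − 2 = 18
Two-sided p-value ≈ 0.031
Since p ≈ 0.031 > α = 0.01, fail to reject H0; the data do not provide sufficient evidence against H0.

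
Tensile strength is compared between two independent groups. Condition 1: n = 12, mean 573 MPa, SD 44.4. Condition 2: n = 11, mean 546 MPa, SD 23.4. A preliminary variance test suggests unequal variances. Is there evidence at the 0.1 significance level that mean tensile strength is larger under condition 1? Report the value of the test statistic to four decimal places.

Let group 1 = condition 1, group 2 = condition 2. H0: μ_1 = μ_2; H1: μ_1 > μ_2 (Welch's two-sample t-test, right-tailed).
t = (x̄_1 − x̄_2)/√(s_1²/n_1 + s_2²/n_2) = (573 − 546)/√(44.4²/12 + 23.4²/11) = 1.8454
Welch–Satterthwaite df ≈ 16.96
p-value = P(T ≥ 1.8454) ≈ 0.041
Since p ≈ 0.041 < α = 0.1, reject H0; the evidence is statistically significant.

1.8454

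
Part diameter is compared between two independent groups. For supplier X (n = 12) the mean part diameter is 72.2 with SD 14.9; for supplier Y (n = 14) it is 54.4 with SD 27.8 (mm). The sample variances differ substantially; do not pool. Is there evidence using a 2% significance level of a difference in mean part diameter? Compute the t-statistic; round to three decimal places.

Let group 1 = supplier X, group 2 = supplier Y. H0: μ_1 = μ_2; H1: μ_1 ≠ μ_2 (Welch's two-sample t-test, two-sided).
t = (x̄_1 − x̄_2)/√(s_1²/n_1 + s_2²/n_2) = (72.2 − 54.4)/√(14.9²/12 + 27.8²/14) = 2.073
Welch–Satterthwaite df ≈ 20.46
Two-sided p-value ≈ 0.051
Since p ≈ 0.051 > α = 0.02, fail to reject H0; the data do not provide sufficient evidence against H0.

2.073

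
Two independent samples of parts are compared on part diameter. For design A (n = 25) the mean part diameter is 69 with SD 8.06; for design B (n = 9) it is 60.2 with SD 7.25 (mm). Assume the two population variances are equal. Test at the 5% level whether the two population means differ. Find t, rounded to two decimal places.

Let group 1 = design A, group 2 = design B. H0: μ_1 = μ_2; H1: μ_1 ≠ μ_2 (two-sample pooled-variance t-test, two-sided).
s_p² = [(25−1)·8.06² + (9−1)·7.25²]/(25+9−2) = 61.8633
t = (69 − 60.2)/√[61.8633·(1/25 + 1/9)] = 2.88
df = n₁ + n₂ − 2 = 32
Two-sided p-value ≈ 0.0071
Since p ≈ 0.0071 < α = 0.05, reject H0; the evidence is statistically significant.

2.88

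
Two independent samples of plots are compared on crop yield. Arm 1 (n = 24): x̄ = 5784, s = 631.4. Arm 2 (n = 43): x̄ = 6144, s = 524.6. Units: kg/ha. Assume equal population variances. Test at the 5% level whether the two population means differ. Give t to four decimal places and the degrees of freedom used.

t = -2.5020, df = 65

Let group 1 = arm 1, group 2 = arm 2. H0: μ_1 = μ_2; H1: μ_1 ≠ μ_2 (two-sample pooled-variance t-test, two-sided).
s_p² = [(24−1)·631.4² + (43−1)·524.6²]/(24+43−2) = 318891
t = (5784 − 6144)/√[318891·(1/24 + 1/43)] = -2.5020
df = n₁ + n₂ − 2 = 65
Two-sided p-value ≈ 0.0149
Since p ≈ 0.0149 < α = 0.05, reject H0; the data support H1.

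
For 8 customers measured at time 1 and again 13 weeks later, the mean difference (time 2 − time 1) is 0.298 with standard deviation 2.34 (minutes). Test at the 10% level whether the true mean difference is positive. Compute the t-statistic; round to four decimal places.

0.3602

H0: μ_d = 0; H1: μ_d > 0 (paired t-test on the differences, right-tailed).
t = d̄/(s_d/√n) = 0.298/(2.34/√8) = 0.3602
df = n − 1 = 7
p-value = P(T ≥ 0.3602) ≈ 0.3647
Since p ≈ 0.3647 > α = 0.1, fail to reject H0; the evidence is not statistically significant.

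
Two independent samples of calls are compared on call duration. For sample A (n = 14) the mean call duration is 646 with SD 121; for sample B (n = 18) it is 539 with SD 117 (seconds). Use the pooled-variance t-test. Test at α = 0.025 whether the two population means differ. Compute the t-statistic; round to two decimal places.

2.53

Let group 1 = sample A, group 2 = sample B. H0: μ_1 = μ_2; H1: μ_1 ≠ μ_2 (two-sample pooled-variance t-test, two-sided).
s_p² = [(14−1)·121² + (18−1)·117²]/(14+18−2) = 14101.5
t = (646 − 539)/√[14101.5·(1/14 + 1/18)] = 2.53
df = n₁ + n₂ − 2 = 30
Two-sided p-value ≈ 0.017
Since p ≈ 0.017 < α = 0.025, reject H0; the evidence is statistically significant.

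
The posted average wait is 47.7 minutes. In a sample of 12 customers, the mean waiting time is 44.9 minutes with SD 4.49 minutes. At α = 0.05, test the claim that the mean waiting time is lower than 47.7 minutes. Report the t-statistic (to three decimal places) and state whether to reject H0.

t = -2.160; reject H0

H0: μ = 47.7; H1: μ < 47.7 (one-sample t-test, left-tailed).
t = (x̄ − μ₀)/(s/√n) = (44.9 − 47.7)/(4.49/√12) = -2.160
df = n − 1 = 11
p-value = P(T ≤ -2.160) ≈ 0.027
Since p ≈ 0.027 < α = 0.05, reject H0; the data support H1.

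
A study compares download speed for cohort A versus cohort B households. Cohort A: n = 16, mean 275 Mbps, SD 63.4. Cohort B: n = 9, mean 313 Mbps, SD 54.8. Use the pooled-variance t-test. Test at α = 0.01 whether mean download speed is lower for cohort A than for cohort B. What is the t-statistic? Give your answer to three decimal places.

-1.506

Let group 1 = cohort A, group 2 = cohort B. H0: μ_1 = μ_2; H1: μ_1 < μ_2 (two-sample pooled-variance t-test, left-tailed).
s_p² = [(16−1)·63.4² + (9−1)·54.8²]/(16+9−2) = 3665.99
t = (275 − 313)/√[3665.99·(1/16 + 1/9)] = -1.506
df = n₁ + n₂ − 2 = 23
p-value = P(T ≤ -1.506) ≈ 0.073
Since p ≈ 0.073 > α = 0.01, fail to reject H0; the evidence is not statistically significant.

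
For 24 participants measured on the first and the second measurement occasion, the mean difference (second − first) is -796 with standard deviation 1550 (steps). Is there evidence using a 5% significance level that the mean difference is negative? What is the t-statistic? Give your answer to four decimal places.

H0: μ_d = 0; H1: μ_d < 0 (paired t-test on the differences, left-tailed).
t = d̄/(s_d/√n) = -796/(1550/√24) = -2.5159
df = n − 1 = 23
p-value = P(T ≤ -2.5159) ≈ 0.0097
Since p ≈ 0.0097 < α = 0.05, reject H0; the evidence is statistically significant.

-2.5159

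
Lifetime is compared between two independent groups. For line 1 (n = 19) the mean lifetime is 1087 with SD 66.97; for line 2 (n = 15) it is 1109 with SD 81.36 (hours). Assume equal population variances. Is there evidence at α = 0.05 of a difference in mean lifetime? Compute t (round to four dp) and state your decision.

t = -0.8653; fail to reject H0

Let group 1 = line 1, group 2 = line 2. H0: μ_1 = μ_2; H1: μ_1 ≠ μ_2 (two-sample pooled-variance t-test, two-sided).
s_p² = [(19−1)·66.97² + (15−1)·81.36²]/(19+15−2) = 5418.81
t = (1087 − 1109)/√[5418.81·(1/19 + 1/15)] = -0.8653
df = n₁ + n₂ − 2 = 32
Two-sided p-value ≈ 0.3933
Since p ≈ 0.3933 > α = 0.05, fail to reject H0; the evidence is not statistically significant.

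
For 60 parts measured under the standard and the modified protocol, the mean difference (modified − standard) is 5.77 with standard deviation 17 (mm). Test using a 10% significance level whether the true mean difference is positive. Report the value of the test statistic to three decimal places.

2.629

H0: μ_d = 0; H1: μ_d > 0 (paired t-test on the differences, right-tailed).
t = d̄/(s_d/√n) = 5.77/(17/√60) = 2.629
df = n − 1 = 59
p-value = P(T ≥ 2.629) ≈ 0.005
Since p ≈ 0.005 < α = 0.1, reject H0; the data support H1.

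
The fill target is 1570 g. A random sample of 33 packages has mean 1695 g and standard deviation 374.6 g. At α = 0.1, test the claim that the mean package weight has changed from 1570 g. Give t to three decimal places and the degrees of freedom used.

H0: μ = 1570; H1: μ ≠ 1570 (one-sample t-test, two-sided).
t = (x̄ − μ₀)/(s/√n) = (1695 − 1570)/(374.6/√33) = 1.917
df = n − 1 = 32
Two-sided p-value ≈ 0.0642
Since p ≈ 0.0642 < α = 0.1, reject H0; the evidence is statistically significant.

t = 1.917, df = 32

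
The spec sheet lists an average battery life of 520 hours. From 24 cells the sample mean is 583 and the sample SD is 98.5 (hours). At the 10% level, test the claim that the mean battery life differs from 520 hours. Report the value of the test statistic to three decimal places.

3.133

H0: μ = 520; H1: μ ≠ 520 (one-sample t-test, two-sided).
t = (x̄ − μ₀)/(s/√n) = (583 − 520)/(98.5/√24) = 3.133
df = n − 1 = 23
Two-sided p-value ≈ 0.005
Since p ≈ 0.005 < α = 0.1, reject H0; the evidence is statistically significant.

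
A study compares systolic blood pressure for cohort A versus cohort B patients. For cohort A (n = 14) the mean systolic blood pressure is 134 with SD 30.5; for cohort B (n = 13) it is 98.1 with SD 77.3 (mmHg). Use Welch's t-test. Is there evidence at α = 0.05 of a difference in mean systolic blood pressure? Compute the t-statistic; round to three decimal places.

1.565

Let group 1 = cohort A, group 2 = cohort B. H0: μ_1 = μ_2; H1: μ_1 ≠ μ_2 (Welch's two-sample t-test, two-sided).
t = (x̄_1 − x̄_2)/√(s_1²/n_1 + s_2²/n_2) = (134 − 98.1)/√(30.5²/14 + 77.3²/13) = 1.565
Welch–Satterthwaite df ≈ 15.42
Two-sided p-value ≈ 0.138
Since p ≈ 0.138 > α = 0.05, fail to reject H0; the evidence is not statistically significant.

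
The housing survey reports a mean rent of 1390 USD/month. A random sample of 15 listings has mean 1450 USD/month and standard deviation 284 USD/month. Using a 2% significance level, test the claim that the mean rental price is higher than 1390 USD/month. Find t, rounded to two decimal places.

H0: μ = 1390; H1: μ > 1390 (one-sample t-test, right-tailed).
t = (x̄ − μ₀)/(s/√n) = (1450 − 1390)/(284/√15) = 0.82
df = n − 1 = 14
p-value = P(T ≥ 0.82) ≈ 0.2135
Since p ≈ 0.2135 > α = 0.02, fail to reject H0; the data do not provide sufficient evidence against H0.

0.82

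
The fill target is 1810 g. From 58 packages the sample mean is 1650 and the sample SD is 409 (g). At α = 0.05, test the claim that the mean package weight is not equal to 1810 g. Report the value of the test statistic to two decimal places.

H0: μ = 1810; H1: μ ≠ 1810 (one-sample t-test, two-sided).
t = (x̄ − μ₀)/(s/√n) = (1650 − 1810)/(409/√58) = -2.98
df = n − 1 = 57
Two-sided p-value ≈ 0.004
Since p ≈ 0.004 < α = 0.05, reject H0; the data support H1.

-2.98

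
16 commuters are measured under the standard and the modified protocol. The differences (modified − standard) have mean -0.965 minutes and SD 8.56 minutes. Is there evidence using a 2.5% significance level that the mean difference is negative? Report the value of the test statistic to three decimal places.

H0: μ_d = 0; H1: μ_d < 0 (paired t-test on the differences, left-tailed).
t = d̄/(s_d/√n) = -0.965/(8.56/√16) = -0.451
df = n − 1 = 15
p-value = P(T ≤ -0.451) ≈ 0.3292
Since p ≈ 0.3292 > α = 0.025, fail to reject H0; the data do not provide sufficient evidence against H0.

-0.451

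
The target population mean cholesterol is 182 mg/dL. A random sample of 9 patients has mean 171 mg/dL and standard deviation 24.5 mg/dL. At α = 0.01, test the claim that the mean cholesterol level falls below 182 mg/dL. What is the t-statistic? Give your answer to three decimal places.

H0: μ = 182; H1: μ < 182 (one-sample t-test, left-tailed).
t = (x̄ − μ₀)/(s/√n) = (171 − 182)/(24.5/√9) = -1.347
df = n − 1 = 8
p-value = P(T ≤ -1.347) ≈ 0.107
Since p ≈ 0.107 > α = 0.01, fail to reject H0; the data do not provide sufficient evidence against H0.

-1.347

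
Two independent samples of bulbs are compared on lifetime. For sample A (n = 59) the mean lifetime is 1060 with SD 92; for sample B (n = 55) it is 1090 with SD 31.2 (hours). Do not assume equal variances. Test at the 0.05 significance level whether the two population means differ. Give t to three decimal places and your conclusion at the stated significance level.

Let group 1 = sample A, group 2 = sample B. H0: μ_1 = μ_2; H1: μ_1 ≠ μ_2 (Welch's two-sample t-test, two-sided).
t = (x̄_1 − x̄_2)/√(s_1²/n_1 + s_2²/n_2) = (1060 − 1090)/√(92²/59 + 31.2²/55) = -2.363
Welch–Satterthwaite df ≈ 72.02
Two-sided p-value ≈ 0.021
Since p ≈ 0.021 < α = 0.05, reject H0; the evidence is statistically significant.

t = -2.363; reject H0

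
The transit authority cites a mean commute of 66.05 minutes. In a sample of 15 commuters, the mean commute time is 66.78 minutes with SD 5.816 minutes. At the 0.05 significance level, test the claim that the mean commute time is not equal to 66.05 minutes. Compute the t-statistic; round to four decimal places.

0.4861

H0: μ = 66.05; H1: μ ≠ 66.05 (one-sample t-test, two-sided).
t = (x̄ − μ₀)/(s/√n) = (66.78 − 66.05)/(5.816/√15) = 0.4861
df = n − 1 = 14
Two-sided p-value ≈ 0.6344
Since p ≈ 0.6344 > α = 0.05, fail to reject H0; the evidence is not statistically significant.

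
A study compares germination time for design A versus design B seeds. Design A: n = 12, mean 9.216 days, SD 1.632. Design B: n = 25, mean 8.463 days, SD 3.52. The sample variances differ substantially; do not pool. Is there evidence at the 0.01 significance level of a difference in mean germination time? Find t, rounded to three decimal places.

0.889

Let group 1 = design A, group 2 = design B. H0: μ_1 = μ_2; H1: μ_1 ≠ μ_2 (Welch's two-sample t-test, two-sided).
t = (x̄_1 − x̄_2)/√(s_1²/n_1 + s_2²/n_2) = (9.216 − 8.463)/√(1.632²/12 + 3.52²/25) = 0.889
Welch–Satterthwaite df ≈ 35.00
Two-sided p-value ≈ 0.3801
Since p ≈ 0.3801 > α = 0.01, fail to reject H0; the data do not provide sufficient evidence against H0.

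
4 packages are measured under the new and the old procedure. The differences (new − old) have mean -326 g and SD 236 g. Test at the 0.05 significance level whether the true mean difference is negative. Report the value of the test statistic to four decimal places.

-2.7627

H0: μ_d = 0; H1: μ_d < 0 (paired t-test on the differences, left-tailed).
t = d̄/(s_d/√n) = -326/(236/√4) = -2.7627
df = n − 1 = 3
p-value = P(T ≤ -2.7627) ≈ 0.035
Since p ≈ 0.035 < α = 0.05, reject H0; the evidence is statistically significant.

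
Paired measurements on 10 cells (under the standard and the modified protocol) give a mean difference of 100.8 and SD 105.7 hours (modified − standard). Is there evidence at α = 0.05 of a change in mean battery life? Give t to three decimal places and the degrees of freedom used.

H0: μ_d = 0; H1: μ_d ≠ 0 (paired t-test on the differences, two-sided).
t = d̄/(s_d/√n) = 100.8/(105.7/√10) = 3.016
df = n − 1 = 9
Two-sided p-value ≈ 0.0146
Since p ≈ 0.0146 < α = 0.05, reject H0; the data support H1.

t = 3.016, df = 9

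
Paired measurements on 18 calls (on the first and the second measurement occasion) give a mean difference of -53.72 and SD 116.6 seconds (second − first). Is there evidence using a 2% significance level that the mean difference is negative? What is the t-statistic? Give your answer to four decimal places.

H0: μ_d = 0; H1: μ_d < 0 (paired t-test on the differences, left-tailed).
t = d̄/(s_d/√n) = -53.72/(116.6/√18) = -1.9547
df = n − 1 = 17
p-value = P(T ≤ -1.9547) ≈ 0.034
Since p ≈ 0.034 > α = 0.02, fail to reject H0; the data do not provide sufficient evidence against H0.

-1.9547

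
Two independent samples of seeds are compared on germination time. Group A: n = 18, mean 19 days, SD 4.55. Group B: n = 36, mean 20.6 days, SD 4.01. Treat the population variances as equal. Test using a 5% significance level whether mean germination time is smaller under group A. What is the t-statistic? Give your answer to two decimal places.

-1.32

Let group 1 = group A, group 2 = group B. H0: μ_1 = μ_2; H1: μ_1 < μ_2 (two-sample pooled-variance t-test, left-tailed).
s_p² = [(18−1)·4.55² + (36−1)·4.01²]/(18+36−2) = 17.5913
t = (19 − 20.6)/√[17.5913·(1/18 + 1/36)] = -1.32
df = n₁ + n₂ − 2 = 52
p-value = P(T ≤ -1.32) ≈ 0.0961
Since p ≈ 0.0961 > α = 0.05, fail to reject H0; the evidence is not statistically significant.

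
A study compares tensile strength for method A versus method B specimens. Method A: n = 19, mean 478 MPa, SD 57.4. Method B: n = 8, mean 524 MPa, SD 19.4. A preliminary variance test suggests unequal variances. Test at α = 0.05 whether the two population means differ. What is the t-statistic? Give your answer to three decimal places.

Let group 1 = method A, group 2 = method B. H0: μ_1 = μ_2; H1: μ_1 ≠ μ_2 (Welch's two-sample t-test, two-sided).
t = (x̄_1 − x̄_2)/√(s_1²/n_1 + s_2²/n_2) = (478 − 524)/√(57.4²/19 + 19.4²/8) = -3.098
Welch–Satterthwaite df ≈ 24.46
Two-sided p-value ≈ 0.005
Since p ≈ 0.005 < α = 0.05, reject H0; the evidence is statistically significant.

-3.098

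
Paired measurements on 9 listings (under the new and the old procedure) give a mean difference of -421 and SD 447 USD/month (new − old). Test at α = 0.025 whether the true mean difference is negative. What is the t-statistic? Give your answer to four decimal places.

H0: μ_d = 0; H1: μ_d < 0 (paired t-test on the differences, left-tailed).
t = d̄/(s_d/√n) = -421/(447/√9) = -2.8255
df = n − 1 = 8
p-value = P(T ≤ -2.8255) ≈ 0.011
Since p ≈ 0.011 < α = 0.025, reject H0; the data support H1.

-2.8255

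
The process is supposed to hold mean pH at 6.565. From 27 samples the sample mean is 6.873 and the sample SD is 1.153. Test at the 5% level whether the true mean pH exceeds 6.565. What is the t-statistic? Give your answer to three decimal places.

H0: μ = 6.565; H1: μ > 6.565 (one-sample t-test, right-tailed).
t = (x̄ − μ₀)/(s/√n) = (6.873 − 6.565)/(1.153/√27) = 1.388
df = n − 1 = 26
p-value = P(T ≥ 1.388) ≈ 0.088
Since p ≈ 0.088 > α = 0.05, fail to reject H0; the evidence is not statistically significant.

1.388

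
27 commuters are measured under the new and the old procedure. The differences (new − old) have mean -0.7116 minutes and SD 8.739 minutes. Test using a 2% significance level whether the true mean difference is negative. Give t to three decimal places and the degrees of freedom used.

t = -0.423, df = 26

H0: μ_d = 0; H1: μ_d < 0 (paired t-test on the differences, left-tailed).
t = d̄/(s_d/√n) = -0.7116/(8.739/√27) = -0.423
df = n − 1 = 26
p-value = P(T ≤ -0.423) ≈ 0.3378
Since p ≈ 0.3378 > α = 0.02, fail to reject H0; the evidence is not statistically significant.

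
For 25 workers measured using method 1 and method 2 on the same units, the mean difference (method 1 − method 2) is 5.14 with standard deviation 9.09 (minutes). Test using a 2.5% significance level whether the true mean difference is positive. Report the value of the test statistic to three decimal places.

2.827

H0: μ_d = 0; H1: μ_d > 0 (paired t-test on the differences, right-tailed).
t = d̄/(s_d/√n) = 5.14/(9.09/√25) = 2.827
df = n − 1 = 24
p-value = P(T ≥ 2.827) ≈ 0.0047
Since p ≈ 0.0047 < α = 0.025, reject H0; the data support H1.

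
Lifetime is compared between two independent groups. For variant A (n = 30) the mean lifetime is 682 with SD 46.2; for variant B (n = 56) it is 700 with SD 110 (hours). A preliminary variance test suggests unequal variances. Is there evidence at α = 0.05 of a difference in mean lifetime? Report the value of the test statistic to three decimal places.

Let group 1 = variant A, group 2 = variant B. H0: μ_1 = μ_2; H1: μ_1 ≠ μ_2 (Welch's two-sample t-test, two-sided).
t = (x̄_1 − x̄_2)/√(s_1²/n_1 + s_2²/n_2) = (682 − 700)/√(46.2²/30 + 110²/56) = -1.062
Welch–Satterthwaite df ≈ 80.61
Two-sided p-value ≈ 0.2914
Since p ≈ 0.2914 > α = 0.05, fail to reject H0; the evidence is not statistically significant.

-1.062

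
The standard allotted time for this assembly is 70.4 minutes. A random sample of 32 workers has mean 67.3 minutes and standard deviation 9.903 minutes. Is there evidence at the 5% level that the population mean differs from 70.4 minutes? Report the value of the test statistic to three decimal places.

-1.771

H0: μ = 70.4; H1: μ ≠ 70.4 (one-sample t-test, two-sided).
t = (x̄ − μ₀)/(s/√n) = (67.3 − 70.4)/(9.903/√32) = -1.771
df = n − 1 = 31
Two-sided p-value ≈ 0.0864
Since p ≈ 0.0864 > α = 0.05, fail to reject H0; the data do not provide sufficient evidence against H0.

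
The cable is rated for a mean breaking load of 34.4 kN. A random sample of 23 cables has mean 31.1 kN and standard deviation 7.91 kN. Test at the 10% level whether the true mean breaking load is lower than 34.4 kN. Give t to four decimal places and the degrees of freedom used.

t = -2.0008, df = 22

H0: μ = 34.4; H1: μ < 34.4 (one-sample t-test, left-tailed).
t = (x̄ − μ₀)/(s/√n) = (31.1 − 34.4)/(7.91/√23) = -2.0008
df = n − 1 = 22
p-value = P(T ≤ -2.0008) ≈ 0.0290
Since p ≈ 0.0290 < α = 0.1, reject H0; the data support H1.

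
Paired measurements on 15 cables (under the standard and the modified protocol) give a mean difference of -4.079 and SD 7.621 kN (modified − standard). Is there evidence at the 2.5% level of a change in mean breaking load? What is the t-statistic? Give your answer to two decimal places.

-2.07

H0: μ_d = 0; H1: μ_d ≠ 0 (paired t-test on the differences, two-sided).
t = d̄/(s_d/√n) = -4.079/(7.621/√15) = -2.07
df = n − 1 = 14
Two-sided p-value ≈ 0.0571
Since p ≈ 0.0571 > α = 0.025, fail to reject H0; the evidence is not statistically significant.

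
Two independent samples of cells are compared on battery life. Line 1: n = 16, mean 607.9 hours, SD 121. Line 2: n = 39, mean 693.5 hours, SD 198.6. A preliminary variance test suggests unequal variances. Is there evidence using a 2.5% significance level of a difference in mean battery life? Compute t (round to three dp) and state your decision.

t = -1.950; fail to reject H0

Let group 1 = line 1, group 2 = line 2. H0: μ_1 = μ_2; H1: μ_1 ≠ μ_2 (Welch's two-sample t-test, two-sided).
t = (x̄_1 − x̄_2)/√(s_1²/n_1 + s_2²/n_2) = (607.9 − 693.5)/√(121²/16 + 198.6²/39) = -1.950
Welch–Satterthwaite df ≈ 44.85
Two-sided p-value ≈ 0.0574
Since p ≈ 0.0574 > α = 0.025, fail to reject H0; the evidence is not statistically significant.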